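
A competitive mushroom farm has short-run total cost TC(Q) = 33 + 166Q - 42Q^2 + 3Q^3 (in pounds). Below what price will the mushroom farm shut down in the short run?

£19 per unit

Short-run supply begins at min AVC. From VC = 166Q - 42Q^2 + 3Q^3, AVC = 166 - 42Q + 3Q^2.
dAVC/dQ = -42 + 6Q = 0 gives Q = 7. min AVC = 166 - 42·7 + 3·7^2 = 19.
For P < £19 the firm produces nothing.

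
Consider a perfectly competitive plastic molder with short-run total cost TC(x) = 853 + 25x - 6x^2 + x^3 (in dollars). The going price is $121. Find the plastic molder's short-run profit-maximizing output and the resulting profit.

AVC = 25 - 6x + x^2 has its minimum $16 at x = 3; price $121 clears that bar, so the firm operates.
MC = 25 - 12x + 3x^2. Setting P = MC and taking the root on the rising branch gives x* = 8.
TR = 121·8 = 968. TC = 853 + 328 = 1181. Profit = 968 − 1181 = -$213.
That loss of $213 beats the $853 the firm would lose by shutting down; producing recovers $640 of fixed cost.

Profit = -$213 at x = 8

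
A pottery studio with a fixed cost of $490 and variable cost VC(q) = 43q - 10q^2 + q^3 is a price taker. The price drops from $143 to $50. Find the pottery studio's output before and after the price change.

MC = 43 - 20q + 3q^2; the shutdown threshold is min AVC = $18 (at q = 5).
At P = $143 ≥ min AVC, set P = MC on the rising branch: q = 10.
At P = $50 ≥ min AVC, set P = MC: q = 7. The firm stays open but cuts output.

Output falls from 10 to 7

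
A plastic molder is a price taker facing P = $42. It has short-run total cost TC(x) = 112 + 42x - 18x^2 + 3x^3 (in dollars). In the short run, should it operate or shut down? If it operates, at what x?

From TC, MC = TC'(x) = 42 - 36x + 9x^2 and AVC = VC/x = 42 - 18x + 3x^2.
The AVC parabola has its vertex at x = 18/6 = 3, where AVC = 42 - 18·3 + 3·3^2 = $15.
P = $42 exceeds min AVC = $15, so the firm stays open.
P = MC gives -36x + 9x^2 = 0, with roots 0 and 4. Take the larger (rising MC): x* = 4.
Check: AVC at x = 4 is $18 ≤ P, so revenue covers variable cost.
Profit = P·x − TC = 42·4 − 184 = -$16, a loss, but smaller than the $112 fixed cost the firm would lose by shutting down.

Produce at x = 4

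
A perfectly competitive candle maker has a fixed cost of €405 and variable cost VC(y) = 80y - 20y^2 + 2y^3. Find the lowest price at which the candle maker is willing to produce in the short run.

€30 per unit

The shutdown price is the minimum of AVC. VC = 80y - 20y^2 + 2y^3, so AVC = 80 - 20y + 2y^2.
dAVC/dy = -20 + 4y = 0 gives y = 5. min AVC = 80 - 20·5 + 2·5^2 = 30.
For P < €30 the firm produces nothing.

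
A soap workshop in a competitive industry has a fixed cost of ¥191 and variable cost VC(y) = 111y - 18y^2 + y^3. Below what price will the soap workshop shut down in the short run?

The shutdown price is the minimum of AVC. VC = 111y - 18y^2 + y^3, so AVC = 111 - 18y + y^2.
At the minimum of AVC, MC = AVC. MC = 111 - 36y + 3y^2; setting MC = AVC gives 2y^2 - 18y = 0, so y = 9. min AVC = 30.
The firm shuts down for any P below ¥30.

¥30 per unit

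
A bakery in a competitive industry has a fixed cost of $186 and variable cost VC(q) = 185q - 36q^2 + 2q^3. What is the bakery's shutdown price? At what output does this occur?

Short-run supply begins at min AVC. From VC = 185q - 36q^2 + 2q^3, AVC = 185 - 36q + 2q^2.
At the minimum of AVC, MC = AVC. MC = 185 - 72q + 6q^2; setting MC = AVC gives 4q^2 - 36q = 0, so q = 9. min AVC = 23.
For P < $23 the firm produces nothing.

$23 per unit, at q = 9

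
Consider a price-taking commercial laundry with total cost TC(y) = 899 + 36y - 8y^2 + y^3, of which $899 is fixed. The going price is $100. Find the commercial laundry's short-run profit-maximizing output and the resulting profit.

AVC = 36 - 8y + y^2; min AVC = $20 at y = 4. Since P = $100 ≥ min AVC, the firm produces.
MC = 36 - 16y + 3y^2. Setting P = MC and taking the root on the rising branch gives y* = 8.
TR = 100·8 = 800. TC = 899 + 288 = 1187. Profit = 800 − 1187 = -$387.
That loss of $387 beats the $899 the firm would lose by shutting down; producing recovers $512 of fixed cost.

Profit = -$387 at y = 8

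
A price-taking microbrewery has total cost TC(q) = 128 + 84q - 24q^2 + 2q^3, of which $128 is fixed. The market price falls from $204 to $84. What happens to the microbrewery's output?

Output falls from 10 to 8

MC = 84 - 48q + 6q^2; the shutdown threshold is min AVC = $12 (at q = 6).
With P = $204 above the shutdown price, P = MC gives q = 10.
At P = $84 ≥ min AVC, set P = MC: q = 8. The firm stays open but cuts output.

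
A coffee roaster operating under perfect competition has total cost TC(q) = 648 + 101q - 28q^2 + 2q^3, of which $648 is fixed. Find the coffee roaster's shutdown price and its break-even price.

Shutdown price = $3; break-even price = $83

AVC = 101 - 28q + 2q^2; minimized at q = 7, giving min AVC = $3. That is the shutdown price.
ATC = 648/q + 101 - 28q + 2q^2. Setting dATC/dq = −648/q^2 − 28 + 4q = 0 gives q = 9 (since 4·9^3 − 28·9^2 = 648).
min ATC = 648/9 + 101 − 28·9 + 2·9^2 = $83. That is the break-even price.
For $3 ≤ P < $83 the firm produces at a loss; below $3 it shuts down.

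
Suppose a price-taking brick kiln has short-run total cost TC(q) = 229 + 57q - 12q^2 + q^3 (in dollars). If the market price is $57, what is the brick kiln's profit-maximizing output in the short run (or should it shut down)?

From TC, MC = TC'(q) = 57 - 24q + 3q^2 and AVC = VC/q = 57 - 12q + q^2.
AVC hits its minimum where MC = AVC, at q = 6, giving min AVC = 57 - 12·6 + 6^2 = $21.
Because $57 ≥ $21, revenue can cover variable cost; the firm operates.
Set P = MC: 57 = 57 - 24q + 3q^2 → -24q + 3q^2 = 0. The roots are q = 0 and q = 8; the profit-maximizing output is on the rising part of MC, so q* = 8.
Check: AVC at q = 8 is $25 ≤ P, so revenue covers variable cost.
Profit = P·q − TC = 57·8 − 429 = $27.

Produce at q = 8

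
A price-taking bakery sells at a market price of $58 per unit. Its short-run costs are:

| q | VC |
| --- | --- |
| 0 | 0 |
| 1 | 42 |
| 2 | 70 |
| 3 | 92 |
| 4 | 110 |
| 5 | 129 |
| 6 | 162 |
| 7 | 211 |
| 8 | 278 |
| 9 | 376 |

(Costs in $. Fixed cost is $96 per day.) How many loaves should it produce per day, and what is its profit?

q = 7; profit = $99

Tabulate TR − TC: q=0: -96; q=1: -80; q=2: -50; q=3: -14; q=4: 26; q=5: 65; q=6: 90; q=7: 99; q=8: 90; q=9: 50.
Profit is maximized at q = 7. AVC there is 211/7 = $30.14 ≤ P, so producing beats shutting down (which would give -$96).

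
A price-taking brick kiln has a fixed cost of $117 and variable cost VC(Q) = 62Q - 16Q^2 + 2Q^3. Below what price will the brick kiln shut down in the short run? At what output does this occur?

The shutdown price is the minimum of AVC. VC = 62Q - 16Q^2 + 2Q^3, so AVC = 62 - 16Q + 2Q^2.
At the minimum of AVC, MC = AVC. MC = 62 - 32Q + 6Q^2; setting MC = AVC gives 4Q^2 - 16Q = 0, so Q = 4. min AVC = 30.
The firm shuts down for any P below $30.

$30 per unit, at Q = 4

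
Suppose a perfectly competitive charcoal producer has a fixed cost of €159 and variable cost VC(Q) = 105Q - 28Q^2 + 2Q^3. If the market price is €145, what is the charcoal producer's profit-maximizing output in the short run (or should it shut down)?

Produce at Q = 10

Variable cost is VC = 105Q - 28Q^2 + 2Q^3, so AVC = VC/Q = 105 - 28Q + 2Q^2 and MC = dTC/dQ = 105 - 56Q + 6Q^2.
AVC hits its minimum where MC = AVC, at Q = 7, giving min AVC = 105 - 28·7 + 2·7^2 = €7.
P = €145 exceeds min AVC = €7, so the firm stays open.
Solving P = MC: -40 - 56Q + 6Q^2 = 0 ⇒ Q = -2/3 or 10. On the upward-sloping branch, Q* = 10.
Check: AVC at Q = 10 is €25 ≤ P, so revenue covers variable cost.
Profit = P·Q − TC = 145·10 − 409 = €1041.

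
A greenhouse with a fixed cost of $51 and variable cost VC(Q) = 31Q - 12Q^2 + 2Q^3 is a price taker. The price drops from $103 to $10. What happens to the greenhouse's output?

AVC = 31 - 12Q + 2Q^2, minimized at Q = 3 where min AVC = $13. MC = 31 - 24Q + 6Q^2.
At P = $103 ≥ min AVC, set P = MC on the rising branch: Q = 6.
At P = $10 < min AVC = $13, price no longer covers variable cost at any output, so the firm shuts down: Q = 0.

Output falls from 6 to 0 (the firm shuts down)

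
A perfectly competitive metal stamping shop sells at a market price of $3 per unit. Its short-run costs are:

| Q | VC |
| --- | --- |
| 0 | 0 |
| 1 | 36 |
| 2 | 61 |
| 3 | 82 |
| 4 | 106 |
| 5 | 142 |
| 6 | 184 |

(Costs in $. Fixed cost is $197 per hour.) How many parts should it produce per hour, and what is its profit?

Compute π = P·Q − TC at each output: Q=0: -197; Q=1: -230; Q=2: -252; Q=3: -270; Q=4: -291; Q=5: -324; Q=6: -363.
Profit is highest at Q = 0. Equivalently, the lowest AVC in the table is 106/4 ≈ $26.50 at Q = 4, and P = $3 falls below it — price never covers variable cost, so the firm shuts down and loses only its fixed cost.

Q = 0 (shut down); profit = -$197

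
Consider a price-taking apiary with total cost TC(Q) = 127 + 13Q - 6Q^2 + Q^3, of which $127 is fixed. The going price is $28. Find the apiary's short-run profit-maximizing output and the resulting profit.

Profit = -$27 at Q = 5

AVC = 13 - 6Q + Q^2 has its minimum $4 at Q = 3; price $28 clears that bar, so the firm operates.
MC = 13 - 12Q + 3Q^2. Setting P = MC and taking the root on the rising branch gives Q* = 5.
TR = 28·5 = 140. TC = 127 + 40 = 167. Profit = 140 − 167 = -$27.
Shutting down would mean losing the fixed cost of $127, so operating at a loss of $27 is better by $100.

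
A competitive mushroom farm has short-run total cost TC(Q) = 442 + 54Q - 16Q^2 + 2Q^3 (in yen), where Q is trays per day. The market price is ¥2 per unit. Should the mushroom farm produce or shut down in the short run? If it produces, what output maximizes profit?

Strip out fixed cost: VC = 54Q - 16Q^2 + 2Q^3. Then AVC = 54 - 16Q + 2Q^2 and MC = 54 - 32Q + 6Q^2.
The AVC parabola has its vertex at Q = 16/4 = 4, where AVC = 54 - 16·4 + 2·4^2 = ¥22.
With P < min AVC (¥2 < ¥22), every unit sold adds to the loss.
The firm minimizes its loss by shutting down and losing only its fixed cost of ¥442.

Shut down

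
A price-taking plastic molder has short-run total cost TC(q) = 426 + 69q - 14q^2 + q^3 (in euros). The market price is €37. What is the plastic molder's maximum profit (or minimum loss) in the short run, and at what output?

Profit = -€298 at q = 8

AVC = 69 - 14q + q^2; min AVC = €20 at q = 7. Since P = €37 ≥ min AVC, the firm produces.
MC = 69 - 28q + 3q^2. Setting P = MC and taking the root on the rising branch gives q* = 8.
TR = 37·8 = 296. TC = 426 + 168 = 594. Profit = 296 − 594 = -€298.
By producing, the firm covers all variable cost plus €128 of fixed cost; shutting down would lose the full €426.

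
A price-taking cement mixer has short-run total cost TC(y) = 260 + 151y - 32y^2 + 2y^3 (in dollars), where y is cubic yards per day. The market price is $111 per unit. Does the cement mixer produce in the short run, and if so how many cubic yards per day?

Variable cost is VC = 151y - 32y^2 + 2y^3, so AVC = VC/y = 151 - 32y + 2y^2 and MC = dTC/dy = 151 - 64y + 6y^2.
The AVC parabola has its vertex at y = 32/4 = 8, where AVC = 151 - 32·8 + 2·8^2 = $23.
Because $111 ≥ $23, revenue can cover variable cost; the firm operates.
Solving P = MC: 40 - 64y + 6y^2 = 0 ⇒ y = 2/3 or 10. On the upward-sloping branch, y* = 10.
Check: AVC at y = 10 is $31 ≤ P, so revenue covers variable cost.
Profit = P·y − TC = 111·10 − 570 = $540.

Produce at y = 10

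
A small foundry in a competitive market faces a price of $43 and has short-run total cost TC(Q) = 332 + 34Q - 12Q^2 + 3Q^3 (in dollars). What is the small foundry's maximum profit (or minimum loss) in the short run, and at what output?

AVC = 34 - 12Q + 3Q^2 has its minimum $22 at Q = 2; price $43 clears that bar, so the firm operates.
MC = 34 - 24Q + 9Q^2. Setting P = MC and taking the root on the rising branch gives Q* = 3.
TR = 43·3 = 129. TC = 332 + 75 = 407. Profit = 129 − 407 = -$278.
That loss of $278 beats the $332 the firm would lose by shutting down; producing recovers $54 of fixed cost.

Profit = -$278 at Q = 3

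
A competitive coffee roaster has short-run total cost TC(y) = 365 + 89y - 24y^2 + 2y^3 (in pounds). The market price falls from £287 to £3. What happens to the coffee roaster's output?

Output falls from 11 to 0 (the firm shuts down)

MC = 89 - 48y + 6y^2; the shutdown threshold is min AVC = £17 (at y = 6).
At P = £287 ≥ min AVC, set P = MC on the rising branch: y = 11.
At P = £3 < min AVC = £17, price no longer covers variable cost at any output, so the firm shuts down: y = 0.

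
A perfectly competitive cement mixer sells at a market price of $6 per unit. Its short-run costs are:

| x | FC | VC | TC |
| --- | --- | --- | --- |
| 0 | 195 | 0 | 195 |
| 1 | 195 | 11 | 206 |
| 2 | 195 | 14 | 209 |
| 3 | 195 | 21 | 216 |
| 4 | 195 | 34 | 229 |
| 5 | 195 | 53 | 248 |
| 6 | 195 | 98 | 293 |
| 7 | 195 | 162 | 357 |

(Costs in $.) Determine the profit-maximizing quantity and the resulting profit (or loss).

x = 0 (shut down); profit = -$195

Compute π = P·x − TC at each output: x=0: -195; x=1: -200; x=2: -197; x=3: -198; x=4: -205; x=5: -218; x=6: -257; x=7: -315.
Profit is highest at x = 0. Equivalently, the lowest AVC in the table is 14/2 ≈ $7 at x = 2, and P = $6 falls below it — price never covers variable cost, so the firm shuts down and loses only its fixed cost.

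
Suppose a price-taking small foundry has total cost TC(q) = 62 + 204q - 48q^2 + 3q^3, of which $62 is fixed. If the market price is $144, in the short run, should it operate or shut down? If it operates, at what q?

Variable cost is VC = 204q - 48q^2 + 3q^3, so AVC = VC/q = 204 - 48q + 3q^2 and MC = dTC/dq = 204 - 96q + 9q^2.
The AVC parabola has its vertex at q = 48/6 = 8, where AVC = 204 - 48·8 + 3·8^2 = $12.
Since P = $144 ≥ min AVC = $12, price covers variable cost and the firm should produce.
P = MC gives 60 - 96q + 9q^2 = 0, with roots 2/3 and 10. Take the larger (rising MC): q* = 10.
Check: AVC at q = 10 is $24 ≤ P, so revenue covers variable cost.
Profit = P·q − TC = 144·10 − 302 = $1138.

Produce at q = 10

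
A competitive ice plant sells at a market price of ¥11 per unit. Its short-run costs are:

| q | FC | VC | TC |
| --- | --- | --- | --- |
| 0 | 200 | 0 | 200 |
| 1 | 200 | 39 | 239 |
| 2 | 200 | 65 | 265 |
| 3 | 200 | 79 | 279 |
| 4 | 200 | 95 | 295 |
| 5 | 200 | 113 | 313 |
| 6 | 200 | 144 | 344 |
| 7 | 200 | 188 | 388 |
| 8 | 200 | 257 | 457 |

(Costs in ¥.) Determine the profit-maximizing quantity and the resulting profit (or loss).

Profit at each row (π = 11q − TC): q=0: -200; q=1: -228; q=2: -243; q=3: -246; q=4: -251; q=5: -258; q=6: -278; q=7: -311; q=8: -369.
Profit is highest at q = 0. Equivalently, the lowest AVC in the table is 113/5 ≈ ¥22.60 at q = 5, and P = ¥11 falls below it — price never covers variable cost, so the firm shuts down and loses only its fixed cost.

q = 0 (shut down); profit = -¥200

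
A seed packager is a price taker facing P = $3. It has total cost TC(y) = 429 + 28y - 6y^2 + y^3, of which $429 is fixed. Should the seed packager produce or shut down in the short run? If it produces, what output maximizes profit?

From TC, MC = TC'(y) = 28 - 12y + 3y^2 and AVC = VC/y = 28 - 6y + y^2.
AVC is minimized where dAVC/dy = -6 + 2y = 0, at y = 3; min AVC = 28 - 6·3 + 3^2 = $19.
Since P = $3 < min AVC = $19, price fails to cover variable cost at any output.
Best response: produce nothing and absorb the $429 fixed cost.

Shut down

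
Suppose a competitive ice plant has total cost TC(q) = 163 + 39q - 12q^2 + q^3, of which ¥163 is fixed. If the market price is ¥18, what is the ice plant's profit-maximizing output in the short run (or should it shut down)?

From TC, MC = TC'(q) = 39 - 24q + 3q^2 and AVC = VC/q = 39 - 12q + q^2.
The AVC parabola has its vertex at q = 12/2 = 6, where AVC = 39 - 12·6 + 6^2 = ¥3.
Because ¥18 ≥ ¥3, revenue can cover variable cost; the firm operates.
P = MC gives 21 - 24q + 3q^2 = 0, with roots 1 and 7. Take the larger (rising MC): q* = 7.
Check: AVC at q = 7 is ¥4 ≤ P, so revenue covers variable cost.
Profit = P·q − TC = 18·7 − 191 = -¥65, a loss, but smaller than the ¥163 fixed cost the firm would lose by shutting down.

Produce at q = 7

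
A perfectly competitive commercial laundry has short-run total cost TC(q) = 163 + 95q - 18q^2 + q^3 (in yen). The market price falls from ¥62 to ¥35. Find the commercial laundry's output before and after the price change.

Output falls from 11 to 10

AVC = 95 - 18q + q^2, minimized at q = 9 where min AVC = ¥14. MC = 95 - 36q + 3q^2.
With P = ¥62 above the shutdown price, P = MC gives q = 11.
At P = ¥35 ≥ min AVC, set P = MC: q = 10. The firm stays open but cuts output.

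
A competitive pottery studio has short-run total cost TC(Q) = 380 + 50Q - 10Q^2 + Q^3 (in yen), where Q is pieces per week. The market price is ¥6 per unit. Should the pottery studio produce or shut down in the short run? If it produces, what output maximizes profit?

From TC, MC = TC'(Q) = 50 - 20Q + 3Q^2 and AVC = VC/Q = 50 - 10Q + Q^2.
The AVC parabola has its vertex at Q = 10/2 = 5, where AVC = 50 - 10·5 + 5^2 = ¥25.
P = ¥6 lies below min AVC = ¥25; no output level covers variable cost.
Shutting down limits the loss to fixed cost, ¥380.

Shut down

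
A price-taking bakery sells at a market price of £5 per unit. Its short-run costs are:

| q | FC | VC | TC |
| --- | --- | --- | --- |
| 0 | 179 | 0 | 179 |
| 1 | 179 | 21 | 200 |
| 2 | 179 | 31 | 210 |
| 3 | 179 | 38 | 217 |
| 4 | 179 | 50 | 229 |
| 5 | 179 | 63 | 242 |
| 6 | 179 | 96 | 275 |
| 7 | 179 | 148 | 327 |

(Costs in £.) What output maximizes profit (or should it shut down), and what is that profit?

Compute π = P·q − TC at each output: q=0: -179; q=1: -195; q=2: -200; q=3: -202; q=4: -209; q=5: -217; q=6: -245; q=7: -292.
Profit is highest at q = 0. Equivalently, the lowest AVC in the table is 50/4 ≈ £12.50 at q = 4, and P = £5 falls below it — price never covers variable cost, so the firm shuts down and loses only its fixed cost.

q = 0 (shut down); profit = -£179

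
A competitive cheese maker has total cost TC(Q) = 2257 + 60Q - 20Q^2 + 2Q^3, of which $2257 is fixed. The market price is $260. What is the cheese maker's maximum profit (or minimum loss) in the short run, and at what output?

AVC = 60 - 20Q + 2Q^2 has its minimum $10 at Q = 5; price $260 clears that bar, so the firm operates.
With MC = 60 - 40Q + 6Q^2, P = MC on the upward-sloping part at Q* = 10.
TR = 260·10 = 2600. TC = 2257 + 600 = 2857. Profit = 2600 − 2857 = -$257.
By producing, the firm covers all variable cost plus $2000 of fixed cost; shutting down would lose the full $2257.

Profit = -$257 at Q = 10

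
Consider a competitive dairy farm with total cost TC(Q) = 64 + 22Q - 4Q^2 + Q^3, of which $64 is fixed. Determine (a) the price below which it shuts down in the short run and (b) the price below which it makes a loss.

Shutdown price = $18; break-even price = $38

AVC = 22 - 4Q + Q^2; minimized at Q = 2, giving min AVC = $18. That is the shutdown price.
ATC = 64/Q + 22 - 4Q + Q^2. Setting dATC/dQ = −64/Q^2 − 4 + 2Q = 0 gives Q = 4 (since 2·4^3 − 4·4^2 = 64).
min ATC = 64/4 + 22 − 4·4 + 4^2 = $38. That is the break-even price.
Between these two prices the firm operates at a loss; above $38 it earns a profit.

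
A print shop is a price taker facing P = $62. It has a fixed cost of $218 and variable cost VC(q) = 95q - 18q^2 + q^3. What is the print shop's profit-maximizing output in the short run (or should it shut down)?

Produce at q = 11

Variable cost is VC = 95q - 18q^2 + q^3, so AVC = VC/q = 95 - 18q + q^2 and MC = dTC/dq = 95 - 36q + 3q^2.
AVC hits its minimum where MC = AVC, at q = 9, giving min AVC = 95 - 18·9 + 9^2 = $14.
Because $62 ≥ $14, revenue can cover variable cost; the firm operates.
Set P = MC: 62 = 95 - 36q + 3q^2 → 33 - 36q + 3q^2 = 0. The roots are q = 1 and q = 11; the profit-maximizing output is on the rising part of MC, so q* = 11.
Check: AVC at q = 11 is $18 ≤ P, so revenue covers variable cost.
Profit = P·q − TC = 62·11 − 416 = $266.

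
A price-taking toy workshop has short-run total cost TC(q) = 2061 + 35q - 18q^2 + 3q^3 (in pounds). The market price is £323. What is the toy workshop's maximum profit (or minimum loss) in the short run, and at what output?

AVC = 35 - 18q + 3q^2; min AVC = £8 at q = 3. Since P = £323 ≥ min AVC, the firm produces.
MC = 35 - 36q + 9q^2. Setting P = MC and taking the root on the rising branch gives q* = 8.
TR = 323·8 = 2584. TC = 2061 + 664 = 2725. Profit = 2584 − 2725 = -£141.
That loss of £141 beats the £2061 the firm would lose by shutting down; producing recovers £1920 of fixed cost.

Profit = -£141 at q = 8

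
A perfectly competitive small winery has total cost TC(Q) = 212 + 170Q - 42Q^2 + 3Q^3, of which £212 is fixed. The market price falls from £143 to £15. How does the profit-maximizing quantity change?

Output falls from 9 to 0 (the firm shuts down)

MC = 170 - 84Q + 9Q^2; the shutdown threshold is min AVC = £23 (at Q = 7).
At P = £143 ≥ min AVC, set P = MC on the rising branch: Q = 9.
At P = £15 < min AVC = £23, price no longer covers variable cost at any output, so the firm shuts down: Q = 0.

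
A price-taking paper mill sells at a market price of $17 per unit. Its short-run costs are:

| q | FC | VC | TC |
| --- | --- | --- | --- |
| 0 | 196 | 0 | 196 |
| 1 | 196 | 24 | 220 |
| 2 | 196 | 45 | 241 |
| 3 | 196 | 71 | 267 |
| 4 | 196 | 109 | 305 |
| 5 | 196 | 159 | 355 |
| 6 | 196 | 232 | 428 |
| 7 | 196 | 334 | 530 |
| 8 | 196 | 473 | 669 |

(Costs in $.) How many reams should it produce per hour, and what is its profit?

Profit at each row (π = 17q − TC): q=0: -196; q=1: -203; q=2: -207; q=3: -216; q=4: -237; q=5: -270; q=6: -326; q=7: -411; q=8: -533.
Profit is highest at q = 0. Equivalently, the lowest AVC in the table is 45/2 ≈ $22.50 at q = 2, and P = $17 falls below it — price never covers variable cost, so the firm shuts down and loses only its fixed cost.

q = 0 (shut down); profit = -$196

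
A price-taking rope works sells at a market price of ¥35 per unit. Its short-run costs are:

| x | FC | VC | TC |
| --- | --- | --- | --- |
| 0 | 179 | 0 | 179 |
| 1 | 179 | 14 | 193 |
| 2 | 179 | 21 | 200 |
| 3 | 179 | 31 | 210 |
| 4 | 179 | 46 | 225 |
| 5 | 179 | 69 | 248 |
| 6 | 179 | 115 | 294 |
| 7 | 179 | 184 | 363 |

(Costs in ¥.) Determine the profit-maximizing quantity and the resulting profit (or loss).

Compute π = P·x − TC at each output: x=0: -179; x=1: -158; x=2: -130; x=3: -105; x=4: -85; x=5: -73; x=6: -84; x=7: -118.
Profit is maximized at x = 5. AVC there is 69/5 = ¥13.80 ≤ P, so producing beats shutting down (which would give -¥179).

x = 5; profit = -¥73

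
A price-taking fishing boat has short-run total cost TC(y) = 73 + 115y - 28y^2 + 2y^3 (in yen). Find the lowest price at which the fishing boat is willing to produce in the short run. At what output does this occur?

¥17 per unit, at y = 7

The firm shuts down when price falls below the minimum of average variable cost. AVC = VC/y = 115 - 28y + 2y^2.
dAVC/dy = -28 + 4y = 0 gives y = 7. min AVC = 115 - 28·7 + 2·7^2 = 17.
The firm shuts down for any P below ¥17.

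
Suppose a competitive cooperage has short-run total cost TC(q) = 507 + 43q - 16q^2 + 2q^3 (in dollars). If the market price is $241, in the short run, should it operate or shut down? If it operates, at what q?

From TC, MC = TC'(q) = 43 - 32q + 6q^2 and AVC = VC/q = 43 - 16q + 2q^2.
The AVC parabola has its vertex at q = 16/4 = 4, where AVC = 43 - 16·4 + 2·4^2 = $11.
Since P = $241 ≥ min AVC = $11, price covers variable cost and the firm should produce.
Set P = MC: 241 = 43 - 32q + 6q^2 → -198 - 32q + 6q^2 = 0. The roots are q = -11/3 and q = 9; the profit-maximizing output is on the rising part of MC, so q* = 9.
Check: AVC at q = 9 is $61 ≤ P, so revenue covers variable cost.
Profit = P·q − TC = 241·9 − 1056 = $1113.

Produce at q = 9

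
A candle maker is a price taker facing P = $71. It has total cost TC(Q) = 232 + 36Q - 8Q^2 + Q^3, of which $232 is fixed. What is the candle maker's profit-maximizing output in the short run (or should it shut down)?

Produce at Q = 7

Variable cost is VC = 36Q - 8Q^2 + Q^3, so AVC = VC/Q = 36 - 8Q + Q^2 and MC = dTC/dQ = 36 - 16Q + 3Q^2.
The AVC parabola has its vertex at Q = 8/2 = 4, where AVC = 36 - 8·4 + 4^2 = $20.
Since P = $71 ≥ min AVC = $20, price covers variable cost and the firm should produce.
Set P = MC: 71 = 36 - 16Q + 3Q^2 → -35 - 16Q + 3Q^2 = 0. The roots are Q = -5/3 and Q = 7; the profit-maximizing output is on the rising part of MC, so Q* = 7.
Check: AVC at Q = 7 is $29 ≤ P, so revenue covers variable cost.
Profit = P·Q − TC = 71·7 − 435 = $62.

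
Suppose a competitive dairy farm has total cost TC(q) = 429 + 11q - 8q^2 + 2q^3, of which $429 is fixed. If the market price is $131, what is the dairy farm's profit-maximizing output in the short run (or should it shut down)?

Strip out fixed cost: VC = 11q - 8q^2 + 2q^3. Then AVC = 11 - 8q + 2q^2 and MC = 11 - 16q + 6q^2.
The AVC parabola has its vertex at q = 8/4 = 2, where AVC = 11 - 8·2 + 2·2^2 = $3.
Because $131 ≥ $3, revenue can cover variable cost; the firm operates.
Solving P = MC: -120 - 16q + 6q^2 = 0 ⇒ q = -10/3 or 6. On the upward-sloping branch, q* = 6.
Check: AVC at q = 6 is $35 ≤ P, so revenue covers variable cost.
Profit = P·q − TC = 131·6 − 639 = $147.

Produce at q = 6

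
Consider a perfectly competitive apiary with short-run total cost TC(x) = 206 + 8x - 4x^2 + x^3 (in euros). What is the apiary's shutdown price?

€4 per unit

The firm shuts down when price falls below the minimum of average variable cost. AVC = VC/x = 8 - 4x + x^2.
dAVC/dx = -4 + 2x = 0 gives x = 2. min AVC = 8 - 4·2 + 2^2 = 4.
The firm shuts down for any P below €4.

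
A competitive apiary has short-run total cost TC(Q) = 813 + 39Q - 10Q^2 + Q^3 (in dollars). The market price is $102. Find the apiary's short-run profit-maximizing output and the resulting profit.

Profit = -$165 at Q = 9

AVC = 39 - 10Q + Q^2; min AVC = $14 at Q = 5. Since P = $102 ≥ min AVC, the firm produces.
MC = 39 - 20Q + 3Q^2. Setting P = MC and taking the root on the rising branch gives Q* = 9.
TR = 102·9 = 918. TC = 813 + 270 = 1083. Profit = 918 − 1083 = -$165.
That loss of $165 beats the $813 the firm would lose by shutting down; producing recovers $648 of fixed cost.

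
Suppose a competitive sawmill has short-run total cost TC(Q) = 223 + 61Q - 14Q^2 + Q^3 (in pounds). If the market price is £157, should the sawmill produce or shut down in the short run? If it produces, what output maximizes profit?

Produce at Q = 12

Strip out fixed cost: VC = 61Q - 14Q^2 + Q^3. Then AVC = 61 - 14Q + Q^2 and MC = 61 - 28Q + 3Q^2.
AVC hits its minimum where MC = AVC, at Q = 7, giving min AVC = 61 - 14·7 + 7^2 = £12.
P = £157 exceeds min AVC = £12, so the firm stays open.
P = MC gives -96 - 28Q + 3Q^2 = 0, with roots -8/3 and 12. Take the larger (rising MC): Q* = 12.
Check: AVC at Q = 12 is £37 ≤ P, so revenue covers variable cost.
Profit = P·Q − TC = 157·12 − 667 = £1217.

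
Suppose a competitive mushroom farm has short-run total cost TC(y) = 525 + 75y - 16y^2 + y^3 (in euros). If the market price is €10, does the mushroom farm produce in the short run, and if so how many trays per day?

Variable cost is VC = 75y - 16y^2 + y^3, so AVC = VC/y = 75 - 16y + y^2 and MC = dTC/dy = 75 - 32y + 3y^2.
AVC hits its minimum where MC = AVC, at y = 8, giving min AVC = 75 - 16·8 + 8^2 = €11.
P = €10 lies below min AVC = €11; no output level covers variable cost.
The firm minimizes its loss by shutting down and losing only its fixed cost of €525.

Shut down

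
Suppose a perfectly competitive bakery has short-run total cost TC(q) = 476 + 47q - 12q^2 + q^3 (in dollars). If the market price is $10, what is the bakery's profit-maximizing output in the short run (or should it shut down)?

From TC, MC = TC'(q) = 47 - 24q + 3q^2 and AVC = VC/q = 47 - 12q + q^2.
AVC hits its minimum where MC = AVC, at q = 6, giving min AVC = 47 - 12·6 + 6^2 = $11.
Since P = $10 < min AVC = $11, price fails to cover variable cost at any output.
Shutting down limits the loss to fixed cost, $476.

Shut down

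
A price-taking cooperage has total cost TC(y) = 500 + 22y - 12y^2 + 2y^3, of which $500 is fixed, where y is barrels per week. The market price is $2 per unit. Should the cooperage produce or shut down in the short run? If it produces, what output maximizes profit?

Shut down

Strip out fixed cost: VC = 22y - 12y^2 + 2y^3. Then AVC = 22 - 12y + 2y^2 and MC = 22 - 24y + 6y^2.
AVC is minimized where dAVC/dy = -12 + 4y = 0, at y = 3; min AVC = 22 - 12·3 + 2·3^2 = $4.
Since P = $2 < min AVC = $4, price fails to cover variable cost at any output.
Best response: produce nothing and absorb the $500 fixed cost.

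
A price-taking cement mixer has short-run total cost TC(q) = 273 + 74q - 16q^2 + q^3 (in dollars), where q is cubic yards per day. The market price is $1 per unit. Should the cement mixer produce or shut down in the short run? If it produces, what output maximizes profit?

Shut down

From TC, MC = TC'(q) = 74 - 32q + 3q^2 and AVC = VC/q = 74 - 16q + q^2.
The AVC parabola has its vertex at q = 16/2 = 8, where AVC = 74 - 16·8 + 8^2 = $10.
Since P = $1 < min AVC = $10, price fails to cover variable cost at any output.
Best response: produce nothing and absorb the $273 fixed cost.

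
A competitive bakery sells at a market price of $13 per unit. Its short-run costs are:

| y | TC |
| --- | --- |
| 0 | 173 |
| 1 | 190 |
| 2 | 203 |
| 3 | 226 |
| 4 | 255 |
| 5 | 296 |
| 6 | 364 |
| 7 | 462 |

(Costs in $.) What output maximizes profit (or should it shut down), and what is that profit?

y = 0 (shut down); profit = -$173

Profit at each row (π = 13y − TC): y=0: -173; y=1: -177; y=2: -177; y=3: -187; y=4: -203; y=5: -231; y=6: -286; y=7: -371.
Profit is highest at y = 0. Equivalently, the lowest AVC in the table is 30/2 ≈ $15 at y = 2, and P = $13 falls below it — price never covers variable cost, so the firm shuts down and loses only its fixed cost.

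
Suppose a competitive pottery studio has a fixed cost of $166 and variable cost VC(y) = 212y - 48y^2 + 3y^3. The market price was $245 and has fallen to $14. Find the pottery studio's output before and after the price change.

Output falls from 11 to 0 (the firm shuts down)

MC = 212 - 96y + 9y^2; the shutdown threshold is min AVC = $20 (at y = 8).
At P = $245 ≥ min AVC, set P = MC on the rising branch: y = 11.
At P = $14 < min AVC = $20, price no longer covers variable cost at any output, so the firm shuts down: y = 0.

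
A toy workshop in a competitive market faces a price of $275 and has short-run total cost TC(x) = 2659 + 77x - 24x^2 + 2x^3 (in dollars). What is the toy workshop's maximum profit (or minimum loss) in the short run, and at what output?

Profit = -$239 at x = 11

AVC = 77 - 24x + 2x^2 has its minimum $5 at x = 6; price $275 clears that bar, so the firm operates.
MC = 77 - 48x + 6x^2. Setting P = MC and taking the root on the rising branch gives x* = 11.
TR = 275·11 = 3025. TC = 2659 + 605 = 3264. Profit = 3025 − 3264 = -$239.
Shutting down would mean losing the fixed cost of $2659, so operating at a loss of $239 is better by $2420.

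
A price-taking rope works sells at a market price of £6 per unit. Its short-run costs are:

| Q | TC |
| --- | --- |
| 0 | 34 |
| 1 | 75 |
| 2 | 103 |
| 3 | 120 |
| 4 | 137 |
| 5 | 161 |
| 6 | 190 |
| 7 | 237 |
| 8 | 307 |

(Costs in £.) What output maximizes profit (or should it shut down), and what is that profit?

Tabulate TR − TC: Q=0: -34; Q=1: -69; Q=2: -91; Q=3: -102; Q=4: -113; Q=5: -131; Q=6: -154; Q=7: -195; Q=8: -259.
Profit is highest at Q = 0. Equivalently, the lowest AVC in the table is 127/5 ≈ £25.40 at Q = 5, and P = £6 falls below it — price never covers variable cost, so the firm shuts down and loses only its fixed cost.

Q = 0 (shut down); profit = -£34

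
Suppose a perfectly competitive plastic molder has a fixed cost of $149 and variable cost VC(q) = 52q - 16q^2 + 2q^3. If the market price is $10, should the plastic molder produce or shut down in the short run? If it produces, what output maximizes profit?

From TC, MC = TC'(q) = 52 - 32q + 6q^2 and AVC = VC/q = 52 - 16q + 2q^2.
AVC hits its minimum where MC = AVC, at q = 4, giving min AVC = 52 - 16·4 + 2·4^2 = $20.
Since P = $10 < min AVC = $20, price fails to cover variable cost at any output.
Shutting down limits the loss to fixed cost, $149.

Shut down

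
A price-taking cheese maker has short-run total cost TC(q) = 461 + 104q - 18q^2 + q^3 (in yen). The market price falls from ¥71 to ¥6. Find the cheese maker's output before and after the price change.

Output falls from 11 to 0 (the firm shuts down)

MC = 104 - 36q + 3q^2; the shutdown threshold is min AVC = ¥23 (at q = 9).
At P = ¥71 ≥ min AVC, set P = MC on the rising branch: q = 11.
At P = ¥6 < min AVC = ¥23, price no longer covers variable cost at any output, so the firm shuts down: q = 0.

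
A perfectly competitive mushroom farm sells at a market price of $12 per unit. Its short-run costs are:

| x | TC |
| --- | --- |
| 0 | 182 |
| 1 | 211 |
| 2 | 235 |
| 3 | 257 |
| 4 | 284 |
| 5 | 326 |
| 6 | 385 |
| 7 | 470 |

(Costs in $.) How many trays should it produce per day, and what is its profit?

Profit at each row (π = 12x − TC): x=0: -182; x=1: -199; x=2: -211; x=3: -221; x=4: -236; x=5: -266; x=6: -313; x=7: -386.
Profit is highest at x = 0. Equivalently, the lowest AVC in the table is 75/3 ≈ $25 at x = 3, and P = $12 falls below it — price never covers variable cost, so the firm shuts down and loses only its fixed cost.

x = 0 (shut down); profit = -$182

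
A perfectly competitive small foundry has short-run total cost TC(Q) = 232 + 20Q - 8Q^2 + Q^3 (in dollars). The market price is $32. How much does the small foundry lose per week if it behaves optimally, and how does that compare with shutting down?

Profit = -$88 at Q = 6

AVC = 20 - 8Q + Q^2 has its minimum $4 at Q = 4; price $32 clears that bar, so the firm operates.
With MC = 20 - 16Q + 3Q^2, P = MC on the upward-sloping part at Q* = 6.
TR = 32·6 = 192. TC = 232 + 48 = 280. Profit = 192 − 280 = -$88.
By producing, the firm covers all variable cost plus $144 of fixed cost; shutting down would lose the full $232.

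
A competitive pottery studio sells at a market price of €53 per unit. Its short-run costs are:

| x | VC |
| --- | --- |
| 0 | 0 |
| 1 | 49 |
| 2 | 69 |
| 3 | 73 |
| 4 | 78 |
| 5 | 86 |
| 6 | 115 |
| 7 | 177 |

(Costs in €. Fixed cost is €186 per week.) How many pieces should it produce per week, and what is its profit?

Profit at each row (π = 53x − TC): x=0: -186; x=1: -182; x=2: -149; x=3: -100; x=4: -52; x=5: -7; x=6: 17; x=7: 8.
Profit is maximized at x = 6. AVC there is 115/6 = €19.17 ≤ P, so producing beats shutting down (which would give -€186).

x = 6; profit = €17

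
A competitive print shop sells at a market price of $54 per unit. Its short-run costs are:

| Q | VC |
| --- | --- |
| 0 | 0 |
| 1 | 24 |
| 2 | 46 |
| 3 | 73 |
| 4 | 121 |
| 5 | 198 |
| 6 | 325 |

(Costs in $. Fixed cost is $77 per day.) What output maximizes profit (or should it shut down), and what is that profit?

Q = 4; profit = $18

Profit at each row (π = 54Q − TC): Q=0: -77; Q=1: -47; Q=2: -15; Q=3: 12; Q=4: 18; Q=5: -5; Q=6: -78.
Profit is maximized at Q = 4. AVC there is 121/4 = $30.25 ≤ P, so producing beats shutting down (which would give -$77).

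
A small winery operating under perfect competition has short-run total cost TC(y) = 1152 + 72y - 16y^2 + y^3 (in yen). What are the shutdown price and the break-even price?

AVC = 72 - 16y + y^2; minimized at y = 8, giving min AVC = ¥8. That is the shutdown price.
ATC = 1152/y + 72 - 16y + y^2. Setting dATC/dy = −1152/y^2 − 16 + 2y = 0 gives y = 12 (since 2·12^3 − 16·12^2 = 1152).
min ATC = 1152/12 + 72 − 16·12 + 12^2 = ¥120. That is the break-even price.
For ¥8 ≤ P < ¥120 the firm produces at a loss; below ¥8 it shuts down.

Shutdown price = ¥8; break-even price = ¥120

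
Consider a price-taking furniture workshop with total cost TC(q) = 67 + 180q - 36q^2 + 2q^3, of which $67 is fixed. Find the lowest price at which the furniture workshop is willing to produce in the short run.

$18 per unit

Short-run supply begins at min AVC. From VC = 180q - 36q^2 + 2q^3, AVC = 180 - 36q + 2q^2.
At the minimum of AVC, MC = AVC. MC = 180 - 72q + 6q^2; setting MC = AVC gives 4q^2 - 36q = 0, so q = 9. min AVC = 18.
The firm shuts down for any P below $18.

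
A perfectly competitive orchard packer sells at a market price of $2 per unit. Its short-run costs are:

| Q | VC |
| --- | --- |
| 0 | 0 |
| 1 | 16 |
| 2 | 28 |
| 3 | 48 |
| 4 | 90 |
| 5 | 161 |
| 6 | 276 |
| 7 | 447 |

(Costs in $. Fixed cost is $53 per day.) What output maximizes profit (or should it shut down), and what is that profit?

Q = 0 (shut down); profit = -$53

Profit at each row (π = 2Q − TC): Q=0: -53; Q=1: -67; Q=2: -77; Q=3: -95; Q=4: -135; Q=5: -204; Q=6: -317; Q=7: -486.
Profit is highest at Q = 0. Equivalently, the lowest AVC in the table is 28/2 ≈ $14 at Q = 2, and P = $2 falls below it — price never covers variable cost, so the firm shuts down and loses only its fixed cost.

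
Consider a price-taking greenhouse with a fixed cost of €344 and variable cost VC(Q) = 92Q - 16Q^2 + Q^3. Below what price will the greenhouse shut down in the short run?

€28 per unit

The shutdown price is the minimum of AVC. VC = 92Q - 16Q^2 + Q^3, so AVC = 92 - 16Q + Q^2.
dAVC/dQ = -16 + 2Q = 0 gives Q = 8. min AVC = 92 - 16·8 + 8^2 = 28.
For P < €28 the firm produces nothing.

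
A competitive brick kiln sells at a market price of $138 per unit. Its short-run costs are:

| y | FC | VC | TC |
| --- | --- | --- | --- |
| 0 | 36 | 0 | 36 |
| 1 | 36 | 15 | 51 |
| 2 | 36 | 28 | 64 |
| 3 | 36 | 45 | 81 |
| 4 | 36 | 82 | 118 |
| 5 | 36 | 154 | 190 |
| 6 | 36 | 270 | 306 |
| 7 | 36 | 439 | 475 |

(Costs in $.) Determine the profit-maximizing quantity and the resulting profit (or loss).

Tabulate TR − TC: y=0: -36; y=1: 87; y=2: 212; y=3: 333; y=4: 434; y=5: 500; y=6: 522; y=7: 491.
Profit is maximized at y = 6. AVC there is 270/6 = $45 ≤ P, so producing beats shutting down (which would give -$36).

y = 6; profit = $522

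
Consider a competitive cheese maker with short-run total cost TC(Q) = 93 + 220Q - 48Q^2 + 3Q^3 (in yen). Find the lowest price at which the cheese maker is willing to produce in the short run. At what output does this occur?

The firm shuts down when price falls below the minimum of average variable cost. AVC = VC/Q = 220 - 48Q + 3Q^2.
At the minimum of AVC, MC = AVC. MC = 220 - 96Q + 9Q^2; setting MC = AVC gives 6Q^2 - 48Q = 0, so Q = 8. min AVC = 28.
The firm shuts down for any P below ¥28.

¥28 per unit, at Q = 8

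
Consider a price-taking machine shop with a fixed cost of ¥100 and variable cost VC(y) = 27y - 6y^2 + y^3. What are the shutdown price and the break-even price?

Shutdown price = min AVC. AVC = 27 - 6y + y^2, with vertex at y = 3 and minimum ¥18.
ATC = 100/y + 27 - 6y + y^2. Setting dATC/dy = −100/y^2 − 6 + 2y = 0 gives y = 5 (since 2·5^3 − 6·5^2 = 100).
min ATC = 100/5 + 27 − 6·5 + 5^2 = ¥42. That is the break-even price.
Between these two prices the firm operates at a loss; above ¥42 it earns a profit.

Shutdown price = ¥18; break-even price = ¥42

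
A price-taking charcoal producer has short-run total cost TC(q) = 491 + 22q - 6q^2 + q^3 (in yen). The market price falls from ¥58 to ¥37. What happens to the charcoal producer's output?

AVC = 22 - 6q + q^2, minimized at q = 3 where min AVC = ¥13. MC = 22 - 12q + 3q^2.
At P = ¥58 ≥ min AVC, set P = MC on the rising branch: q = 6.
At P = ¥37 ≥ min AVC, set P = MC: q = 5. The firm stays open but cuts output.

Output falls from 6 to 5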